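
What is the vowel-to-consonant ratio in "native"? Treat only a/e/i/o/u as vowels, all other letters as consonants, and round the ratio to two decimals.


Word: "native"
Vowels (a,e,i,o,u): 3
Consonants: 3
Ratio = 3/3
= 1.00


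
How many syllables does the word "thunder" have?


Word: "thunder"
Syllable breakdown: thun-der
Counting: 2 parts
= 2 syllables


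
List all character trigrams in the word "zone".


Word: "zone" (length 4)
Number of trigrams = 4 - 3 + 1 = 2
  Position 0: "zon"
  Position 1: "one"
Trigrams = "zon", "one"


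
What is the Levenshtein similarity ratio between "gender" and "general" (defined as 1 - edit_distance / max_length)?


Word 1: "gender" (length 6)
Word 2: "general" (length 7)
One optimal edit sequence:
  1. keep 'g'
  2. keep 'e'
  3. keep 'n'
  4. delete 'd'  (+1)
  5. keep 'e'
  6. keep 'r'
  7. insert 'a'  (+1)
  8. insert 'l'  (+1)
Edit distance = 3
Max length = max(6, 7) = 7
Similarity = 1 - 3/7
= 0.5714


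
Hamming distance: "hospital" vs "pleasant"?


Comparing character by character (same length = 8):
  Pos 0: 'h' vs 'p' !=
  Pos 1: 'o' vs 'l' !=
  Pos 2: 's' vs 'e' !=
  Pos 3: 'p' vs 'a' !=
  Pos 4: 'i' vs 's' !=
  Pos 5: 't' vs 'a' !=
  Pos 6: 'a' vs 'n' !=
  Pos 7: 'l' vs 't' !=
Hamming distance = 8


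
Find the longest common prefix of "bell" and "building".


Word 1: "bell"
Word 2: "building"
Comparing from start:
  Pos 0: 'b' == 'b'
  Pos 1: 'e' != 'u' (stop)
LCP = "b" (length 1)


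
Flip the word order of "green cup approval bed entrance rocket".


Original: "green cup approval bed entrance rocket"
Words (1..n): green | cup | approval | bed | entrance | rocket
Reversed (n..1): rocket | entrance | bed | approval | cup | green
Result = "rocket entrance bed approval cup green"


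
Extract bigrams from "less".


Word: "less" (length 4)
Number of bigrams = 4 - 2 + 1 = 3
  Position 0: "le"
  Position 1: "es"
  Position 2: "ss"
Bigrams = "le", "es", "ss"


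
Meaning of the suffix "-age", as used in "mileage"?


Suffix: -age
Example: mileage = mile + -age
Meaning = result / collection


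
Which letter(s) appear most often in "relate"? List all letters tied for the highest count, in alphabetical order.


Word: "relate"
Letter counts:
  'a': 1
  'e': 2
  'l': 1
  'r': 1
  't': 1
Maximum count = 2
Most frequent = 'e' (2 times each)


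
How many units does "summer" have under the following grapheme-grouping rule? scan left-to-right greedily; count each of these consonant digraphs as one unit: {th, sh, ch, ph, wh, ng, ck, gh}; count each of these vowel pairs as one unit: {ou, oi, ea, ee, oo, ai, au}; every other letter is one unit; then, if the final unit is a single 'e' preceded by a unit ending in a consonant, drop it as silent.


Word: "summer" (6 letters)
Left-to-right scan:
  1. 's' (letter)
  2. 'u' (letter)
  3. 'm' (letter)
  4. 'm' (letter)
  5. 'e' (letter)
  6. 'r' (letter)
Units from scan: 6
Sound units = 6 units


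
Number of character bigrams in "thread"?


Word: "thread" (length 6)
Number of 2-grams = length - 2 + 1 = 6 - 2 + 1
= 5


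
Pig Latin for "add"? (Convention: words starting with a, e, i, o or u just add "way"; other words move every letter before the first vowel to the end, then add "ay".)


Word: "add"
Starts with vowel → add 'way'
Pig Latin = "addway"


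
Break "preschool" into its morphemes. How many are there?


Word: "preschool"
Morphemes: pre- | school
Each morpheme carries meaning
= 2 morphemes


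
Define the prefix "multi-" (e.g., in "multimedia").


Prefix: multi-
As in: multimedia -> multi- + media
Meaning = many


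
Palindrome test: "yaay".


Word: "yaay"
Reversed: "yaay"
Forward == Backward? yaay == yaay
Palindrome = Yes


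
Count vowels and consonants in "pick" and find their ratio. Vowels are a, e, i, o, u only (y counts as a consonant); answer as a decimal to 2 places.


Word: "pick"
Vowels (a,e,i,o,u): 1
Consonants: 3
Ratio = 1/3
= 0.33


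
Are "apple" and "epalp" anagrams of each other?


Word 1: "apple" → sorted: aelpp
Word 2: "epalp" → sorted: aelpp
Same letters? aelpp == aelpp
Anagram = Yes


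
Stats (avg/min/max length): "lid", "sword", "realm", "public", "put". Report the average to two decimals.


Lengths: "lid"=3, "sword"=5, "realm"=5, "public"=6, "put"=3
Sum = 22, Count = 5
Average = 22/5 = 4.40
= avg=4.40, min=3, max=6


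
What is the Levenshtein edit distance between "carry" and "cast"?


Word 1: "carry" (length 5)
Word 2: "cast" (length 4)
One optimal edit sequence (insert/delete/substitute each cost 1):
  1. keep 'c'
  2. keep 'a'
  3. delete 'r'  (+1)
  4. substitute 'r' -> 's'  (+1)
  5. substitute 'y' -> 't'  (+1)
Total edit operations: 3
Edit distance = 3


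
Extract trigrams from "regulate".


Word: "regulate" (length 8)
Number of trigrams = 8 - 3 + 1 = 6
  Position 0: "reg"
  Position 1: "egu"
  Position 2: "gul"
  Position 3: "ula"
  Position 4: "lat"
  Position 5: "ate"
Trigrams = "reg", "egu", "gul", "ula", "lat", "ate"


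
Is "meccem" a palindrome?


Word: "meccem"
Reversed: "meccem"
Forward == Backward? meccem == meccem
Palindrome = Yes


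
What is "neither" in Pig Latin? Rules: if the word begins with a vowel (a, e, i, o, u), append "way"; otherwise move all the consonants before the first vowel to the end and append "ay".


Word: "neither"
Starts with consonant(s) → move to end, add 'ay'
Consonant cluster: "n"
Pig Latin = "eithernay"


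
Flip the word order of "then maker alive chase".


Original: "then maker alive chase"
Words (1..n): then | maker | alive | chase
Reversed (n..1): chase | alive | maker | then
Result = "chase alive maker then"


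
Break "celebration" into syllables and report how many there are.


Word: "celebration"
Syllable breakdown: cel | e | bra | tion
Counting: 4 parts
= 4 syllables


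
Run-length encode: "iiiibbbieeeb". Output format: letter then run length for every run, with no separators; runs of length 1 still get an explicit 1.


String: "iiiibbbieeeb"
Scanning for consecutive runs:
  'i' x 4
  'b' x 3
  'i' x 1
  'e' x 3
  'b' x 1
RLE = "i4b3i1e3b1"


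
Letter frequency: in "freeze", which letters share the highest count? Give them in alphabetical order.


Word: "freeze"
Letter counts:
  'e': 3
  'f': 1
  'r': 1
  'z': 1
Maximum count = 3
Most frequent = 'e' (3 times each)


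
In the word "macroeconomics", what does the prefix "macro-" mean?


Prefix: macro-
As in: macroeconomics -> macro- + economics
Meaning = large


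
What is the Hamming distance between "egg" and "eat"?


Comparing character by character (same length = 3):
  Pos 0: 'e' vs 'e' =
  Pos 1: 'g' vs 'a' !=
  Pos 2: 'g' vs 't' !=
Hamming distance = 2


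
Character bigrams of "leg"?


Word: "leg" (length 3)
Number of bigrams = 3 - 2 + 1 = 2
  Position 0: "le"
  Position 1: "eg"
Bigrams = "le", "eg"


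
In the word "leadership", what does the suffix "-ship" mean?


Suffix: -ship
As in: leadership -> leader + -ship
Meaning = state / position


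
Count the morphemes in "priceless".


Word: "priceless"
Morphemes: price + -less
Each morpheme carries meaning
= 2 morphemes


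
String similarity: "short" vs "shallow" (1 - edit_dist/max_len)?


Word 1: "short" (length 5)
Word 2: "shallow" (length 7)
One optimal edit sequence:
  1. keep 's'
  2. keep 'h'
  3. insert 'a'  (+1)
  4. insert 'l'  (+1)
  5. substitute 'o' -> 'l'  (+1)
  6. substitute 'r' -> 'o'  (+1)
  7. substitute 't' -> 'w'  (+1)
Edit distance = 5
Max length = max(5, 7) = 7
Similarity = 1 - 5/7
= 0.2857


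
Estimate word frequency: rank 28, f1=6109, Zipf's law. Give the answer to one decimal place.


Zipf's law: f(r) = f(1) / r
f(1) = 6109
f(28) = 6109 / 28
= 218.2 occurrences


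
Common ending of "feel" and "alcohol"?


Word 1: "feel"
Word 2: "alcohol"
Comparing from end:
  Pos -1: 'l' == 'l'
  Pos -2: 'e' != 'o' (stop)
LCS = "l" (length 1)


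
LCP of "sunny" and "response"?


Word 1: "sunny"
Word 2: "response"
Comparing from start:
  Pos 0: 's' != 'r' (stop)
LCP = "" (length 0)


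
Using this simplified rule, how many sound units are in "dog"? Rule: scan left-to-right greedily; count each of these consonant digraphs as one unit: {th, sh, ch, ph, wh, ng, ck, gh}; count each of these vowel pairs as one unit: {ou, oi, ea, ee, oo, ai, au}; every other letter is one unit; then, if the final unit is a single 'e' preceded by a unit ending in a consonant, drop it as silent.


Word: "dog" (3 letters)
Left-to-right scan:
  (1) 'd' (letter)
  (2) 'o' (letter)
  (3) 'g' (letter)
Units from scan: 3
Sound units = 3 units


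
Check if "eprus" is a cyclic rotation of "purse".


Word: "purse", Candidate: "eprus"
Method: check if candidate is substring of word+word
"pursepurse" contains "eprus"? No
Is rotation = No


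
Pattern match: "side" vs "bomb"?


Pattern of "side": [0, 1, 2, 3]
Pattern of "bomb": [0, 1, 2, 0]
Patterns do not match
Same pattern = No


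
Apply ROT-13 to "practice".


Word: "practice"
Shift: 13
Each letter → (letter + shift) mod 26:
  'p' (15) + 13 = 2 → 'c'
  'r' (17) + 13 = 4 → 'e'
  'a' (0) + 13 = 13 → 'n'
  'c' (2) + 13 = 15 → 'p'
  't' (19) + 13 = 6 → 'g'
  'i' (8) + 13 = 21 → 'v'
  'c' (2) + 13 = 15 → 'p'
  'e' (4) + 13 = 17 → 'r'
Result = "cenpgvpr"


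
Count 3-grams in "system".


Word: "system" (length 6)
Number of 3-grams = length - 3 + 1 = 6 - 3 + 1
= 4


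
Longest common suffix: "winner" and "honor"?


Word 1: "winner"
Word 2: "honor"
Comparing from end:
  Pos -1: 'r' == 'r'
  Pos -2: 'e' != 'o' (stop)
LCS = "r" (length 1)


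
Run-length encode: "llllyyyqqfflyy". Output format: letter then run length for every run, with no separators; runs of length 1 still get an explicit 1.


String: "llllyyyqqfflyy"
Scanning for consecutive runs:
  'l' x 4
  'y' x 3
  'q' x 2
  'f' x 2
  'l' x 1
  'y' x 2
RLE = "l4y3q2f2l1y2"


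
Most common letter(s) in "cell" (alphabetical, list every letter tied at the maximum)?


Word: "cell"
Letter counts:
  'c': 1
  'e': 1
  'l': 2
Maximum count = 2
Most frequent = 'l' (2 times each)


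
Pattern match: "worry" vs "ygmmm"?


Pattern of "worry": [0, 1, 2, 2, 3]
Pattern of "ygmmm": [0, 1, 2, 2, 2]
Patterns do not match
Same pattern = No


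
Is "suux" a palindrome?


Word: "suux"
Reversed: "xuus"
Forward == Backward? suux != xuus
Palindrome = No


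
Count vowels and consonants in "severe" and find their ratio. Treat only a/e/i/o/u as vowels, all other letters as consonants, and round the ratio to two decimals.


Word: "severe"
Vowels (a,e,i,o,u): 3
Consonants: 3
Ratio = 3/3
= 1.00


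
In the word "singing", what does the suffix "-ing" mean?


Suffix: -ing
Example: singing = sing + -ing
Meaning = present participle


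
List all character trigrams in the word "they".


Word: "they" (length 4)
Number of trigrams = 4 - 3 + 1 = 2
  Position 0: "the"
  Position 1: "hey"
Trigrams = "the", "hey"


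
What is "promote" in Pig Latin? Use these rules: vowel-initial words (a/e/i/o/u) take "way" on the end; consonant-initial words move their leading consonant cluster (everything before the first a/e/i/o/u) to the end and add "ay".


Word: "promote"
Starts with consonant(s) → move to end, add 'ay'
Consonant cluster: "pr"
Pig Latin = "omotepray"


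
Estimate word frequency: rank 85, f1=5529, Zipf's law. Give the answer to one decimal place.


Zipf's law: f(r) = f(1) / r
f(1) = 5529
f(85) = 5529 / 85
= 65.0 occurrences


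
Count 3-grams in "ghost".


Word: "ghost" (length 5)
Number of 3-grams = length - 3 + 1 = 5 - 3 + 1
= 3


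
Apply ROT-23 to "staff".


Word: "staff"
Shift: 23
Each letter → (letter + shift) mod 26:
  's' (18) + 23 = 15 → 'p'
  't' (19) + 23 = 16 → 'q'
  'a' (0) + 23 = 23 → 'x'
  'f' (5) + 23 = 2 → 'c'
  'f' (5) + 23 = 2 → 'c'
Result = "pqxcc"


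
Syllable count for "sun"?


Word: "sun"
Syllable breakdown: sun
Counting: 1 part
= 1 syllable


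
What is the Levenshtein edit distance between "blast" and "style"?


Word 1: "blast" (length 5)
Word 2: "style" (length 5)
One optimal edit sequence (insert/delete/substitute each cost 1):
  1. substitute 'b' -> 's'  (+1)
  2. substitute 'l' -> 't'  (+1)
  3. substitute 'a' -> 'y'  (+1)
  4. substitute 's' -> 'l'  (+1)
  5. substitute 't' -> 'e'  (+1)
Total edit operations: 5
Edit distance = 5


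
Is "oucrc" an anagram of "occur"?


Word 1: "occur" → sorted: ccoru
Word 2: "oucrc" → sorted: ccoru
Same letters? ccoru == ccoru
Anagram = Yes


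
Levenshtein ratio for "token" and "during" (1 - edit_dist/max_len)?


Word 1: "token" (length 5)
Word 2: "during" (length 6)
One optimal edit sequence:
  1. substitute 't' -> 'd'  (+1)
  2. substitute 'o' -> 'u'  (+1)
  3. substitute 'k' -> 'r'  (+1)
  4. substitute 'e' -> 'i'  (+1)
  5. keep 'n'
  6. insert 'g'  (+1)
Edit distance = 5
Max length = max(5, 6) = 6
Similarity = 1 - 5/6
= 0.1667


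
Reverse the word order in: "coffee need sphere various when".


Original: "coffee need sphere various when"
Words (1..n): coffee | need | sphere | various | when
Reversed (n..1): when | various | sphere | need | coffee
Result = "when various sphere need coffee"


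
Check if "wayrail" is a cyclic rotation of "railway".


Word: "railway", Candidate: "wayrail"
Method: check if candidate is substring of word+word
"railwayrailway" contains "wayrail"? Yes
Is rotation = Yes


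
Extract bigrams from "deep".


Word: "deep" (length 4)
Number of bigrams = 4 - 2 + 1 = 3
  Position 0: "de"
  Position 1: "ee"
  Position 2: "ep"
Bigrams = "de", "ee", "ep"


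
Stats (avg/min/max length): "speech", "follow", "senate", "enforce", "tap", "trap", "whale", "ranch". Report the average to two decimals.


Lengths: "speech"=6, "follow"=6, "senate"=6, "enforce"=7, "tap"=3, "trap"=4, "whale"=5, "ranch"=5
Sum = 42, Count = 8
Average = 42/8 = 5.25
= avg=5.25, min=3, max=7


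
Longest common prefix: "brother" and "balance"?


Word 1: "brother"
Word 2: "balance"
Comparing from start:
  Pos 0: 'b' == 'b'
  Pos 1: 'r' != 'a' (stop)
LCP = "b" (length 1)


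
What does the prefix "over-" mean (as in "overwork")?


Prefix: over-
Example: overwork = over- + work
Meaning = excessive


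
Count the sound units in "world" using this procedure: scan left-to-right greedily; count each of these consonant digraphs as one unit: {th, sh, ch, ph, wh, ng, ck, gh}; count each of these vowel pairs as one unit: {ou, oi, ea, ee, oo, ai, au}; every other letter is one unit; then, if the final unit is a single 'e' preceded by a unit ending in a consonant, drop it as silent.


Word: "world" (5 letters)
Left-to-right scan:
  1. 'w' (letter)
  2. 'o' (letter)
  3. 'r' (letter)
  4. 'l' (letter)
  5. 'd' (letter)
Units from scan: 5
Sound units = 5 units


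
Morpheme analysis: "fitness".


Word: "fitness"
Morphemes: fit + -ness
Each morpheme carries meaning
= 2 morphemes


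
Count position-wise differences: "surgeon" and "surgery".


Comparing character by character (same length = 7):
  Pos 0: 's' vs 's' =
  Pos 1: 'u' vs 'u' =
  Pos 2: 'r' vs 'r' =
  Pos 3: 'g' vs 'g' =
  Pos 4: 'e' vs 'e' =
  Pos 5: 'o' vs 'r' !=
  Pos 6: 'n' vs 'y' !=
Hamming distance = 2


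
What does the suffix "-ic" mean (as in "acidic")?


Suffix: -ic
Example: acidic = acid + -ic
Meaning = relating to


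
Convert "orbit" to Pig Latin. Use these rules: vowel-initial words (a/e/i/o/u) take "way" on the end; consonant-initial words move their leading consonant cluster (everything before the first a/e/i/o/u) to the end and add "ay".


Word: "orbit"
Starts with vowel → add 'way'
Pig Latin = "orbitway"


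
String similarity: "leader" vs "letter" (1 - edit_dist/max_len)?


Word 1: "leader" (length 6)
Word 2: "letter" (length 6)
One optimal edit sequence:
  1. keep 'l'
  2. keep 'e'
  3. substitute 'a' -> 't'  (+1)
  4. substitute 'd' -> 't'  (+1)
  5. keep 'e'
  6. keep 'r'
Edit distance = 2
Max length = max(6, 6) = 6
Similarity = 1 - 2/6
= 0.6667


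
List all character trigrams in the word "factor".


Word: "factor" (length 6)
Number of trigrams = 6 - 3 + 1 = 4
  Position 0: "fac"
  Position 1: "act"
  Position 2: "cto"
  Position 3: "tor"
Trigrams = "fac", "act", "cto", "tor"


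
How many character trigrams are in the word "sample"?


Word: "sample" (length 6)
Number of 3-grams = length - 3 + 1 = 6 - 3 + 1
= 4


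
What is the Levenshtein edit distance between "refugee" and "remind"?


Word 1: "refugee" (length 7)
Word 2: "remind" (length 6)
One optimal edit sequence (insert/delete/substitute each cost 1):
  1. keep 'r'
  2. keep 'e'
  3. delete 'f'  (+1)
  4. substitute 'u' -> 'm'  (+1)
  5. substitute 'g' -> 'i'  (+1)
  6. substitute 'e' -> 'n'  (+1)
  7. substitute 'e' -> 'd'  (+1)
Total edit operations: 5
Edit distance = 5


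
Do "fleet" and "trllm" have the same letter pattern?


Pattern of "fleet": [0, 1, 2, 2, 3]
Pattern of "trllm": [0, 1, 2, 2, 3]
Patterns match
Same pattern = Yes


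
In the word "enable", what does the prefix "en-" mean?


Prefix: en-
Example: enable = en- + able
Meaning = cause to / put into


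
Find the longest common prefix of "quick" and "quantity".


Word 1: "quick"
Word 2: "quantity"
Comparing from start:
  Pos 0: 'q' == 'q'
  Pos 1: 'u' == 'u'
  Pos 2: 'i' != 'a' (stop)
LCP = "qu" (length 2)


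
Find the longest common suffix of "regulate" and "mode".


Word 1: "regulate"
Word 2: "mode"
Comparing from end:
  Pos -1: 'e' == 'e'
  Pos -2: 't' != 'd' (stop)
LCS = "e" (length 1)


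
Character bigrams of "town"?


Word: "town" (length 4)
Number of bigrams = 4 - 2 + 1 = 3
  Position 0: "to"
  Position 1: "ow"
  Position 2: "wn"
Bigrams = "to", "ow", "wn"


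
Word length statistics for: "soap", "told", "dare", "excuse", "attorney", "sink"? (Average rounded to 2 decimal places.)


Lengths: "soap"=4, "told"=4, "dare"=4, "excuse"=6, "attorney"=8, "sink"=4
Sum = 30, Count = 6
Average = 30/6 = 5.00
= avg=5.00, min=4, max=8


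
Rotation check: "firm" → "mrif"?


Word: "firm", Candidate: "mrif"
Method: check if candidate is substring of word+word
"firmfirm" contains "mrif"? No
Is rotation = No


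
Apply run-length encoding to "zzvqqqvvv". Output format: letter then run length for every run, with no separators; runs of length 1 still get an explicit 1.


String: "zzvqqqvvv"
Scanning for consecutive runs:
  'z' x 2
  'v' x 1
  'q' x 3
  'v' x 3
RLE = "z2v1q3v3"


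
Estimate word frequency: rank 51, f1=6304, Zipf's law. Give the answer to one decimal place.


Zipf's law: f(r) = f(1) / r
f(1) = 6304
f(51) = 6304 / 51
= 123.6 occurrences


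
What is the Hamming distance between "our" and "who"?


Comparing character by character (same length = 3):
  Pos 0: 'o' vs 'w' !=
  Pos 1: 'u' vs 'h' !=
  Pos 2: 'r' vs 'o' !=
Hamming distance = 3


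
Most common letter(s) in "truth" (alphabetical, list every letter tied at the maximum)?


Word: "truth"
Letter counts:
  'h': 1
  'r': 1
  't': 2
  'u': 1
Maximum count = 2
Most frequent = 't' (2 times each)


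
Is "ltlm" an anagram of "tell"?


Word 1: "tell" → sorted: ellt
Word 2: "ltlm" → sorted: llmt
Same letters? ellt != llmt
Anagram = No


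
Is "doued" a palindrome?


Word: "doued"
Reversed: "deuod"
Forward == Backward? doued != deuod
Palindrome = No


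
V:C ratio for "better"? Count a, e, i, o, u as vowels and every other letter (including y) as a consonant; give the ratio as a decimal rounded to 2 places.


Word: "better"
Vowels (a,e,i,o,u): 2
Consonants: 4
Ratio = 2/4
= 0.50


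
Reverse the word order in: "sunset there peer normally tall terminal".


Original: "sunset there peer normally tall terminal"
Words (1..n): sunset | there | peer | normally | tall | terminal
Reversed (n..1): terminal | tall | normally | peer | there | sunset
Result = "terminal tall normally peer there sunset"


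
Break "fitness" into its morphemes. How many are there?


Word: "fitness"
Morphemes: fit + -ness
Each morpheme carries meaning
= 2 morphemes


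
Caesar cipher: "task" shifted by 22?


Word: "task"
Shift: 22
Each letter → (letter + shift) mod 26:
  't' (19) + 22 = 15 → 'p'
  'a' (0) + 22 = 22 → 'w'
  's' (18) + 22 = 14 → 'o'
  'k' (10) + 22 = 6 → 'g'
Result = "pwog"


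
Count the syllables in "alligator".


Word: "alligator"
Syllable breakdown: al | li | ga | tor
Counting: 4 parts
= 4 syllables


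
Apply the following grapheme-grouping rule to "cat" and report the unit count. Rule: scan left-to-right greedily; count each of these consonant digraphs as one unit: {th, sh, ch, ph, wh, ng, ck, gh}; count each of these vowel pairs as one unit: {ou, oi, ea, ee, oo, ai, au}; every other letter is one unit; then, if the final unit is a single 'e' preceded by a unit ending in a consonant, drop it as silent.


Word: "cat" (3 letters)
Left-to-right scan:
  [1] 'c' (letter)
  [2] 'a' (letter)
  [3] 't' (letter)
Units from scan: 3
Sound units = 3 units


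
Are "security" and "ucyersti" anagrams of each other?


Word 1: "security" → sorted: ceirstuy
Word 2: "ucyersti" → sorted: ceirstuy
Same letters? ceirstuy == ceirstuy
Anagram = Yes


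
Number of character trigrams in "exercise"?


Word: "exercise" (length 8)
Number of 3-grams = length - 3 + 1 = 8 - 3 + 1
= 6


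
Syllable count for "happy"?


Word: "happy"
Syllable breakdown: hap | py
Counting: 2 parts
= 2 syllables


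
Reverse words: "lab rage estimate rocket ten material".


Original: "lab rage estimate rocket ten material"
Words (1..n): lab | rage | estimate | rocket | ten | material
Reversed (n..1): material | ten | rocket | estimate | rage | lab
Result = "material ten rocket estimate rage lab"


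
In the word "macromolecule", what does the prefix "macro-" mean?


Prefix: macro-
Example: macromolecule (macro- + molecule)
Meaning = large


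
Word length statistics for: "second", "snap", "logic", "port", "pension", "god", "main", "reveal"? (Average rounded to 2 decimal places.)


Lengths: "second"=6, "snap"=4, "logic"=5, "port"=4, "pension"=7, "god"=3, "main"=4, "reveal"=6
Sum = 39, Count = 8
Average = 39/8 = 4.88
= avg=4.88, min=3, max=7


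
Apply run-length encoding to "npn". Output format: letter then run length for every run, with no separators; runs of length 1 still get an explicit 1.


String: "npn"
Scanning for consecutive runs:
  'n' x 1
  'p' x 1
  'n' x 1
RLE = "n1p1n1"


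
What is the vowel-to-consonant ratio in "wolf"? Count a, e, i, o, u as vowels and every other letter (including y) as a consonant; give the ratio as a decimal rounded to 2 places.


Word: "wolf"
Vowels (a,e,i,o,u): 1
Consonants: 3
Ratio = 1/3
= 0.33


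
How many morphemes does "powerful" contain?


Word: "powerful"
Morphemes: power + -ful
Each morpheme carries meaning
= 2 morphemes


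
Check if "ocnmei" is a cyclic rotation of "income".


Word: "income", Candidate: "ocnmei"
Method: check if candidate is substring of word+word
"incomeincome" contains "ocnmei"? No
Is rotation = No


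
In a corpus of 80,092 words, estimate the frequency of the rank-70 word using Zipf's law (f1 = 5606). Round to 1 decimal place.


Zipf's law: f(r) = f(1) / r
f(1) = 5606
f(70) = 5606 / 70
= 80.1 occurrences


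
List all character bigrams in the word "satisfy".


Word: "satisfy" (length 7)
Number of bigrams = 7 - 2 + 1 = 6
  Position 0: "sa"
  Position 1: "at"
  Position 2: "ti"
  Position 3: "is"
  Position 4: "sf"
  Position 5: "fy"
Bigrams = "sa", "at", "ti", "is", "sf", "fy"


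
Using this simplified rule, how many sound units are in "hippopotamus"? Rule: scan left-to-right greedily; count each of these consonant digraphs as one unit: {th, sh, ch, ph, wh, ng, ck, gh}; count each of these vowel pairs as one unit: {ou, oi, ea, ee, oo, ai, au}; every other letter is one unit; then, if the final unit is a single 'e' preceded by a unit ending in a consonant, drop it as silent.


Word: "hippopotamus" (12 letters)
Left-to-right scan:
  (1) 'h' (letter)
  (2) 'i' (letter)
  (3) 'p' (letter)
  (4) 'p' (letter)
  (5) 'o' (letter)
  (6) 'p' (letter)
  (7) 'o' (letter)
  (8) 't' (letter)
  (9) 'a' (letter)
  (10) 'm' (letter)
  (11) 'u' (letter)
  (12) 's' (letter)
Units from scan: 12
Sound units = 12 units


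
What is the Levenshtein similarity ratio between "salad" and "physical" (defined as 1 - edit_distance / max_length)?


Word 1: "salad" (length 5)
Word 2: "physical" (length 8)
One optimal edit sequence:
  1. insert 'p'  (+1)
  2. insert 'h'  (+1)
  3. insert 'y'  (+1)
  4. keep 's'
  5. substitute 'a' -> 'i'  (+1)
  6. substitute 'l' -> 'c'  (+1)
  7. keep 'a'
  8. substitute 'd' -> 'l'  (+1)
Edit distance = 6
Max length = max(5, 8) = 8
Similarity = 1 - 6/8
= 0.2500


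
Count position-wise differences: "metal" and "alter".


Comparing character by character (same length = 5):
  Pos 0: 'm' vs 'a' !=
  Pos 1: 'e' vs 'l' !=
  Pos 2: 't' vs 't' =
  Pos 3: 'a' vs 'e' !=
  Pos 4: 'l' vs 'r' !=
Hamming distance = 4


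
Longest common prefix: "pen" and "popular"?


Word 1: "pen"
Word 2: "popular"
Comparing from start:
  Pos 0: 'p' == 'p'
  Pos 1: 'e' != 'o' (stop)
LCP = "p" (length 1)


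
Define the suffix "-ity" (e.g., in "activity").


Suffix: -ity
Example: activity = active + -ity, with a spelling change
Meaning = quality of


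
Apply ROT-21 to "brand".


Word: "brand"
Shift: 21
Each letter → (letter + shift) mod 26:
  'b' (1) + 21 = 22 → 'w'
  'r' (17) + 21 = 12 → 'm'
  'a' (0) + 21 = 21 → 'v'
  'n' (13) + 21 = 8 → 'i'
  'd' (3) + 21 = 24 → 'y'
Result = "wmviy"


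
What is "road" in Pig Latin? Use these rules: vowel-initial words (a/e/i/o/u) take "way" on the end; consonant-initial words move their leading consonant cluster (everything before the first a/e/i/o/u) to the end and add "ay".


Word: "road"
Starts with consonant(s) → move to end, add 'ay'
Consonant cluster: "r"
Pig Latin = "oadray"


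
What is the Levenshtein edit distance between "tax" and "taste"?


Word 1: "tax" (length 3)
Word 2: "taste" (length 5)
One optimal edit sequence (insert/delete/substitute each cost 1):
  1. keep 't'
  2. keep 'a'
  3. insert 's'  (+1)
  4. insert 't'  (+1)
  5. substitute 'x' -> 'e'  (+1)
Total edit operations: 3
Edit distance = 3


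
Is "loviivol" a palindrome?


Word: "loviivol"
Reversed: "loviivol"
Forward == Backward? loviivol == loviivol
Palindrome = Yes


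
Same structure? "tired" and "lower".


Pattern of "tired": [0, 1, 2, 3, 4]
Pattern of "lower": [0, 1, 2, 3, 4]
Patterns match
Same pattern = Yes


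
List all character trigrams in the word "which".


Word: "which" (length 5)
Number of trigrams = 5 - 3 + 1 = 3
  Position 0: "whi"
  Position 1: "hic"
  Position 2: "ich"
Trigrams = "whi", "hic", "ich"


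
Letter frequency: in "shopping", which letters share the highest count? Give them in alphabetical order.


Word: "shopping"
Letter counts:
  'g': 1
  'h': 1
  'i': 1
  'n': 1
  'o': 1
  'p': 2
  's': 1
Maximum count = 2
Most frequent = 'p' (2 times each)


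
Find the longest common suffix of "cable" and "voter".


Word 1: "cable"
Word 2: "voter"
Comparing from end:
  Pos -1: 'e' != 'r' (stop)
LCS = "" (length 0)


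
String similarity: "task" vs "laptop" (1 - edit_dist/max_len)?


Word 1: "task" (length 4)
Word 2: "laptop" (length 6)
One optimal edit sequence:
  1. substitute 't' -> 'l'  (+1)
  2. keep 'a'
  3. insert 'p'  (+1)
  4. insert 't'  (+1)
  5. substitute 's' -> 'o'  (+1)
  6. substitute 'k' -> 'p'  (+1)
Edit distance = 5
Max length = max(4, 6) = 6
Similarity = 1 - 5/6
= 0.1667


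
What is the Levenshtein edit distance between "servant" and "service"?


Word 1: "servant" (length 7)
Word 2: "service" (length 7)
One optimal edit sequence (insert/delete/substitute each cost 1):
  1. keep 's'
  2. keep 'e'
  3. keep 'r'
  4. keep 'v'
  5. substitute 'a' -> 'i'  (+1)
  6. substitute 'n' -> 'c'  (+1)
  7. substitute 't' -> 'e'  (+1)
Total edit operations: 3
Edit distance = 3


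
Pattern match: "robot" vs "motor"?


Pattern of "robot": [0, 1, 2, 1, 3]
Pattern of "motor": [0, 1, 2, 1, 3]
Patterns match
Same pattern = Yes


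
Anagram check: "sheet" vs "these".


Word 1: "sheet" → sorted: eehst
Word 2: "these" → sorted: eehst
Same letters? eehst == eehst
Anagram = Yes


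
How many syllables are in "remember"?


Word: "remember"
Syllable breakdown: re / mem / ber
Counting: 3 parts
= 3 syllables


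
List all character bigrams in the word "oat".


Word: "oat" (length 3)
Number of bigrams = 3 - 2 + 1 = 2
  Position 0: "oa"
  Position 1: "at"
Bigrams = "oa", "at"


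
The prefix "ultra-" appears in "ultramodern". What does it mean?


Prefix: ultra-
Example: ultramodern (ultra- + modern)
Meaning = beyond


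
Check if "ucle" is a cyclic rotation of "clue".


Word: "clue", Candidate: "ucle"
Method: check if candidate is substring of word+word
"clueclue" contains "ucle"? No
Is rotation = No


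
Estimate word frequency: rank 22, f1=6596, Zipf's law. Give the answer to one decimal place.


Zipf's law: f(r) = f(1) / r
f(1) = 6596
f(22) = 6596 / 22
= 299.8 occurrences


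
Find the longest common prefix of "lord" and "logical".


Word 1: "lord"
Word 2: "logical"
Comparing from start:
  Pos 0: 'l' == 'l'
  Pos 1: 'o' == 'o'
  Pos 2: 'r' != 'g' (stop)
LCP = "lo" (length 2)


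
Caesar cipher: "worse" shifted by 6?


Word: "worse"
Shift: 6
Each letter → (letter + shift) mod 26:
  'w' (22) + 6 = 2 → 'c'
  'o' (14) + 6 = 20 → 'u'
  'r' (17) + 6 = 23 → 'x'
  's' (18) + 6 = 24 → 'y'
  'e' (4) + 6 = 10 → 'k'
Result = "cuxyk"


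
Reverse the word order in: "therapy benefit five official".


Original: "therapy benefit five official"
Words (1..n): therapy | benefit | five | official
Reversed (n..1): official | five | benefit | therapy
Result = "official five benefit therapy"


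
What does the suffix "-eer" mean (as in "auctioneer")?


Suffix: -eer
Example: auctioneer = auction + -eer
Meaning = one who is concerned with


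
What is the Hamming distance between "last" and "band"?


Comparing character by character (same length = 4):
  Pos 0: 'l' vs 'b' !=
  Pos 1: 'a' vs 'a' =
  Pos 2: 's' vs 'n' !=
  Pos 3: 't' vs 'd' !=
Hamming distance = 3


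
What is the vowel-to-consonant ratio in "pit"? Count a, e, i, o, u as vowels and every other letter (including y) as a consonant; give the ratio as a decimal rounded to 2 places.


Word: "pit"
Vowels (a,e,i,o,u): 1
Consonants: 2
Ratio = 1/2
= 0.50


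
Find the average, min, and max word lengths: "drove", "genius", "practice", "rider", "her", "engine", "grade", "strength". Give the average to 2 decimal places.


Lengths: "drove"=5, "genius"=6, "practice"=8, "rider"=5, "her"=3, "engine"=6, "grade"=5, "strength"=8
Sum = 46, Count = 8
Average = 46/8 = 5.75
= avg=5.75, min=3, max=8


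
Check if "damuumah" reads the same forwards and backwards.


Word: "damuumah"
Reversed: "hamuumad"
Forward == Backward? damuumah != hamuumad
Palindrome = No


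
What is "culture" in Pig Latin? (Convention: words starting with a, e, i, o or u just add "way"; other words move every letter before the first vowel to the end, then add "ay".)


Word: "culture"
Starts with consonant(s) → move to end, add 'ay'
Consonant cluster: "c"
Pig Latin = "ulturecay"


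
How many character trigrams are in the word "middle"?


Word: "middle" (length 6)
Number of 3-grams = length - 3 + 1 = 6 - 3 + 1
= 4


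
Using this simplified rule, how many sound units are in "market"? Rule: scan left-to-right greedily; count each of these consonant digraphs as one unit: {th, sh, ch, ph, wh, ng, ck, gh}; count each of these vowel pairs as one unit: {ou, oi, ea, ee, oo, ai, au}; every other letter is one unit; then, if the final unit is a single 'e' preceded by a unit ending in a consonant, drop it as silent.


Word: "market" (6 letters)
Left-to-right scan:
  (1) 'm' (letter)
  (2) 'a' (letter)
  (3) 'r' (letter)
  (4) 'k' (letter)
  (5) 'e' (letter)
  (6) 't' (letter)
Units from scan: 6
Sound units = 6 units


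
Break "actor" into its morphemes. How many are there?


Word: "actor"
Morphemes: act / -or
Each morpheme carries meaning
= 2 morphemes


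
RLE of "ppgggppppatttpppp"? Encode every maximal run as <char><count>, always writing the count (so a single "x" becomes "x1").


String: "ppgggppppatttpppp"
Scanning for consecutive runs:
  'p' x 2
  'g' x 3
  'p' x 4
  'a' x 1
  't' x 3
  'p' x 4
RLE = "p2g3p4a1t3p4"


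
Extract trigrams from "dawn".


Word: "dawn" (length 4)
Number of trigrams = 4 - 3 + 1 = 2
  Position 0: "daw"
  Position 1: "awn"
Trigrams = "daw", "awn"


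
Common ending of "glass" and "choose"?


Word 1: "glass"
Word 2: "choose"
Comparing from end:
  Pos -1: 's' != 'e' (stop)
LCS = "" (length 0)


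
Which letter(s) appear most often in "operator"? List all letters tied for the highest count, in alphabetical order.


Word: "operator"
Letter counts:
  'a': 1
  'e': 1
  'o': 2
  'p': 1
  'r': 2
  't': 1
Maximum count = 2
Most frequent = 'o', 'r' (2 times each)


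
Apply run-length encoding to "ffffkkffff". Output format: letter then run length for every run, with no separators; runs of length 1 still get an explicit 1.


String: "ffffkkffff"
Scanning for consecutive runs:
  'f' x 4
  'k' x 2
  'f' x 4
RLE = "f4k2f4"


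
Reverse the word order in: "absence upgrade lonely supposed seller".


Original: "absence upgrade lonely supposed seller"
Words (1..n): absence | upgrade | lonely | supposed | seller
Reversed (n..1): seller | supposed | lonely | upgrade | absence
Result = "seller supposed lonely upgrade absence"


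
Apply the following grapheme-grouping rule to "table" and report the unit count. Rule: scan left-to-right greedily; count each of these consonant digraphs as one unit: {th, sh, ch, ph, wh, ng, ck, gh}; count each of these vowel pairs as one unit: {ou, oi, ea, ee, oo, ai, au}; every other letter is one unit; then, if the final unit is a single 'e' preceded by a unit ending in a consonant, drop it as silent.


Word: "table" (5 letters)
Left-to-right scan:
  [1] 't' (letter)
  [2] 'a' (letter)
  [3] 'b' (letter)
  [4] 'l' (letter)
  [5] 'e' (letter)
Units from scan: 5
Final unit is 'e' after a consonant -> drop as silent (-1)
Sound units = 4 units


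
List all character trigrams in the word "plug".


Word: "plug" (length 4)
Number of trigrams = 4 - 3 + 1 = 2
  Position 0: "plu"
  Position 1: "lug"
Trigrams = "plu", "lug"


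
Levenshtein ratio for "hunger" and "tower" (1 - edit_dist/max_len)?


Word 1: "hunger" (length 6)
Word 2: "tower" (length 5)
One optimal edit sequence:
  1. delete 'h'  (+1)
  2. substitute 'u' -> 't'  (+1)
  3. substitute 'n' -> 'o'  (+1)
  4. substitute 'g' -> 'w'  (+1)
  5. keep 'e'
  6. keep 'r'
Edit distance = 4
Max length = max(6, 5) = 6
Similarity = 1 - 4/6
= 0.3333


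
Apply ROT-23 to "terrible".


Word: "terrible"
Shift: 23
Each letter → (letter + shift) mod 26:
  't' (19) + 23 = 16 → 'q'
  'e' (4) + 23 = 1 → 'b'
  'r' (17) + 23 = 14 → 'o'
  'r' (17) + 23 = 14 → 'o'
  'i' (8) + 23 = 5 → 'f'
  'b' (1) + 23 = 24 → 'y'
  'l' (11) + 23 = 8 → 'i'
  'e' (4) + 23 = 1 → 'b'
Result = "qboofyib"


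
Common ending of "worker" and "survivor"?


Word 1: "worker"
Word 2: "survivor"
Comparing from end:
  Pos -1: 'r' == 'r'
  Pos -2: 'e' != 'o' (stop)
LCS = "r" (length 1)


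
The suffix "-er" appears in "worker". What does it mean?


Suffix: -er
Example: worker = work + -er
Meaning = one who / more


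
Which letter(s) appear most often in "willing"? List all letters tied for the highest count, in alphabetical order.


Word: "willing"
Letter counts:
  'g': 1
  'i': 2
  'l': 2
  'n': 1
  'w': 1
Maximum count = 2
Most frequent = 'i', 'l' (2 times each)


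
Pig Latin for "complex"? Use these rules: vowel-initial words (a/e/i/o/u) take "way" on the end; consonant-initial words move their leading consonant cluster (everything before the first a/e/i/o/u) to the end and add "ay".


Word: "complex"
Starts with consonant(s) → move to end, add 'ay'
Consonant cluster: "c"
Pig Latin = "omplexcay"


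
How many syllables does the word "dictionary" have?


Word: "dictionary"
Syllable breakdown: dic · tion · ar · y
Counting: 4 parts
= 4 syllables


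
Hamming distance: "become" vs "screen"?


Comparing character by character (same length = 6):
  Pos 0: 'b' vs 's' !=
  Pos 1: 'e' vs 'c' !=
  Pos 2: 'c' vs 'r' !=
  Pos 3: 'o' vs 'e' !=
  Pos 4: 'm' vs 'e' !=
  Pos 5: 'e' vs 'n' !=
Hamming distance = 6


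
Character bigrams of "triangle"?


Word: "triangle" (length 8)
Number of bigrams = 8 - 2 + 1 = 7
  Position 0: "tr"
  Position 1: "ri"
  Position 2: "ia"
  Position 3: "an"
  Position 4: "ng"
  Position 5: "gl"
  Position 6: "le"
Bigrams = "tr", "ri", "ia", "an", "ng", "gl", "le"


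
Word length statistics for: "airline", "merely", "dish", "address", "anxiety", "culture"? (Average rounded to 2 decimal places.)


Lengths: "airline"=7, "merely"=6, "dish"=4, "address"=7, "anxiety"=7, "culture"=7
Sum = 38, Count = 6
Average = 38/6 = 6.33
= avg=6.33, min=4, max=7


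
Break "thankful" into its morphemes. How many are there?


Word: "thankful"
Morphemes: thank + -ful
Each morpheme carries meaning
= 2 morphemes


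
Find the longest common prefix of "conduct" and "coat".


Word 1: "conduct"
Word 2: "coat"
Comparing from start:
  Pos 0: 'c' == 'c'
  Pos 1: 'o' == 'o'
  Pos 2: 'n' != 'a' (stop)
LCP = "co" (length 2)


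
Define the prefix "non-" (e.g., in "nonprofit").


Prefix: non-
Example: nonprofit (non- + profit)
Meaning = not


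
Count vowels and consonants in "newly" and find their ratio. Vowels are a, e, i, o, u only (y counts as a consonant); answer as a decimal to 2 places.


Word: "newly"
Vowels (a,e,i,o,u): 1
Consonants: 4
Ratio = 1/4
= 0.25


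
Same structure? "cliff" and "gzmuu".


Pattern of "cliff": [0, 1, 2, 3, 3]
Pattern of "gzmuu": [0, 1, 2, 3, 3]
Patterns match
Same pattern = Yes


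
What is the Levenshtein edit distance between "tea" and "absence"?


Word 1: "tea" (length 3)
Word 2: "absence" (length 7)
One optimal edit sequence (insert/delete/substitute each cost 1):
  1. insert 'a'  (+1)
  2. insert 'b'  (+1)
  3. substitute 't' -> 's'  (+1)
  4. keep 'e'
  5. insert 'n'  (+1)
  6. insert 'c'  (+1)
  7. substitute 'a' -> 'e'  (+1)
Total edit operations: 6
Edit distance = 6


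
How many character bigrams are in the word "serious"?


Word: "serious" (length 7)
Number of 2-grams = length - 2 + 1 = 7 - 2 + 1
= 6


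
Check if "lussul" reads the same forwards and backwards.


Word: "lussul"
Reversed: "lussul"
Forward == Backward? lussul == lussul
Palindrome = Yes


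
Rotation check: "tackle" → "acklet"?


Word: "tackle", Candidate: "acklet"
Method: check if candidate is substring of word+word
"tackletackle" contains "acklet"? Yes
Is rotation = Yes


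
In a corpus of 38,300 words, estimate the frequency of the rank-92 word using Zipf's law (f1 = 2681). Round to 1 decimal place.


Zipf's law: f(r) = f(1) / r
f(1) = 2681
f(92) = 2681 / 92
= 29.1 occurrences


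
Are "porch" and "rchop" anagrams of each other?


Word 1: "porch" → sorted: chopr
Word 2: "rchop" → sorted: chopr
Same letters? chopr == chopr
Anagram = Yes


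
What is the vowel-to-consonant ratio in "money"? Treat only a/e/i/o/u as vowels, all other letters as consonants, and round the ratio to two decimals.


Word: "money"
Vowels (a,e,i,o,u): 2
Consonants: 3
Ratio = 2/3
= 0.67
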